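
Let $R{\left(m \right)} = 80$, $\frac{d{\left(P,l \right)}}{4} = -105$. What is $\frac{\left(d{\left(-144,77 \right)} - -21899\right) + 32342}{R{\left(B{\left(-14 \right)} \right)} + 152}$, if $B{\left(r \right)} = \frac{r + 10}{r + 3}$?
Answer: $\frac{53821}{232} \approx 231.99$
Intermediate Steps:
$d{\left(P,l \right)} = -420$ ($d{\left(P,l \right)} = 4 \left(-105\right) = -420$)
$B{\left(r \right)} = \frac{10 + r}{3 + r}$
$\frac{\left(d{\left(-144,77 \right)} - -21899\right) + 32342}{R{\left(B{\left(-14 \right)} \right)} + 152} = \frac{\left(-420 - -21899\right) + 32342}{80 + 152} = \frac{\left(-420 + 21899\right) + 32342}{232} = \left(21479 + 32342\right) \frac{1}{232} = 53821 \cdot \frac{1}{232} = \frac{53821}{232}$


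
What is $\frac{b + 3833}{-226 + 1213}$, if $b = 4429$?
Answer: $\frac{2754}{329} \approx 8.3708$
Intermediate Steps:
$\frac{b + 3833}{-226 + 1213} = \frac{4429 + 3833}{-226 + 1213} = \frac{8262}{987} = 8262 \cdot \frac{1}{987} = \frac{2754}{329}$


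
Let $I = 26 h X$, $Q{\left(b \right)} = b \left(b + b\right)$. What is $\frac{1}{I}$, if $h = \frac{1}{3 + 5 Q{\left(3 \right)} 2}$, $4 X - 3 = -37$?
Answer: $- \frac{183}{221} \approx -0.82805$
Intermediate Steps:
$X = - \frac{17}{2}$ ($X = \frac{3}{4} + \frac{1}{4} \left(-37\right) = \frac{3}{4} - \frac{37}{4} = - \frac{17}{2} \approx -8.5$)
$Q{\left(b \right)} = 2 b^{2}$ ($Q{\left(b \right)} = b 2 b = 2 b^{2}$)
$h = \frac{1}{183}$ ($h = \frac{1}{3 + 5 \cdot 2 \cdot 3^{2} \cdot 2} = \frac{1}{3 + 5 \cdot 2 \cdot 9 \cdot 2} = \frac{1}{3 + 5 \cdot 18 \cdot 2} = \frac{1}{3 + 90 \cdot 2} = \frac{1}{3 + 180} = \frac{1}{183} \approx 0.0054645$)
$I = - \frac{221}{183}$ ($I = 26 \cdot \frac{1}{183} \left(- \frac{17}{2}\right) = \frac{26}{183} \left(- \frac{17}{2}\right) = - \frac{221}{183} \approx -1.2076$)
$\frac{1}{I} = \frac{1}{- \frac{221}{183}} = - \frac{183}{221}$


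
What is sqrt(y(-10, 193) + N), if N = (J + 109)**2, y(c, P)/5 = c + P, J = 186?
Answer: 2*sqrt(21985) ≈ 296.55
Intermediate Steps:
y(c, P) = 5*P + 5*c (y(c, P) = 5*(c + P) = 5*(P + c) = 5*P + 5*c)
N = 87025 (N = (186 + 109)**2 = 295**2 = 87025)
sqrt(y(-10, 193) + N) = sqrt((5*193 + 5*(-10)) + 87025) = sqrt((965 - 50) + 87025) = sqrt(915 + 87025) = sqrt(87940) = 2*sqrt(21985)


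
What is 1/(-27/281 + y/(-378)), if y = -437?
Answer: 106218/112591 ≈ 0.94340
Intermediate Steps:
1/(-27/281 + y/(-378)) = 1/(-27/281 - 437/(-378)) = 1/(-27*1/281 - 437*(-1/378)) = 1/(-27/281 + 437/378) = 1/(112591/106218) = 106218/112591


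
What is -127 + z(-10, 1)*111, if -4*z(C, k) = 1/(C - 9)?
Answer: -9541/76 ≈ -125.54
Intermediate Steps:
z(C, k) = -1/(4*(-9 + C)) (z(C, k) = -1/(4*(C - 9)) = -1/(4*(-9 + C)))
-127 + z(-10, 1)*111 = -127 - 1/(-36 + 4*(-10))*111 = -127 - 1/(-36 - 40)*111 = -127 - 1/(-76)*111 = -127 - 1*(-1/76)*111 = -127 + (1/76)*111 = -127 + 111/76 = -9541/76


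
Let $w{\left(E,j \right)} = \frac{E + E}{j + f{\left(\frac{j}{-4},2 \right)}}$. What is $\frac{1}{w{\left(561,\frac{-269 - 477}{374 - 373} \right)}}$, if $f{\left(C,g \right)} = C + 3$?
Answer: $- \frac{371}{748} \approx -0.49599$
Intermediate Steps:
$f{\left(C,g \right)} = 3 + C$
$w{\left(E,j \right)} = \frac{2 E}{3 + \frac{3 j}{4}}$ ($w{\left(E,j \right)} = \frac{E + E}{j + \left(3 + \frac{j}{-4}\right)} = \frac{2 E}{j + \left(3 + j \left(- \frac{1}{4}\right)\right)} = \frac{2 E}{j - \left(-3 + \frac{j}{4}\right)} = \frac{2 E}{3 + \frac{3 j}{4}}$)
$\frac{1}{w{\left(561,\frac{-269 - 477}{374 - 373} \right)}} = \frac{1}{\frac{8}{3} \cdot 561 \frac{1}{4 + \frac{-269 - 477}{374 - 373}}} = \frac{1}{\frac{8}{3} \cdot 561 \frac{1}{4 - \frac{746}{1}}} = \frac{1}{\frac{8}{3} \cdot 561 \frac{1}{4 - 746}} = \frac{1}{\frac{8}{3} \cdot 561 \frac{1}{-742}} = \frac{1}{\frac{8}{3} \cdot 561 \left(- \frac{1}{742}\right)} = \frac{1}{- \frac{748}{371}} = - \frac{371}{748}$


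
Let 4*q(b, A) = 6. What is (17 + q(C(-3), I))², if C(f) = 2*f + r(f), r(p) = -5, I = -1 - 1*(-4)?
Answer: 1369/4 ≈ 342.25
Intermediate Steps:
I = 3 (I = -1 + 4 = 3)
C(f) = -5 + 2*f (C(f) = 2*f - 5 = -5 + 2*f)
q(b, A) = 3/2 (q(b, A) = (¼)*6 = 3/2)
(17 + q(C(-3), I))² = (17 + 3/2)² = (37/2)² = 1369/4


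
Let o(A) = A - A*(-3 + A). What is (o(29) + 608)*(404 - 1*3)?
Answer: -46917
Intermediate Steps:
o(A) = A - A*(-3 + A)
(o(29) + 608)*(404 - 1*3) = (29*(4 - 1*29) + 608)*(404 - 1*3) = (29*(4 - 29) + 608)*(404 - 3) = (29*(-25) + 608)*401 = (-725 + 608)*401 = -117*401 = -46917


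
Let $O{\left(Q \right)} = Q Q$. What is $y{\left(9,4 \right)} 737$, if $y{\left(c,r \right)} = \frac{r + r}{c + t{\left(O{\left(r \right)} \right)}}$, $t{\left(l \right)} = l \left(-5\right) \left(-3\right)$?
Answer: $\frac{5896}{249} \approx 23.679$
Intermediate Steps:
$O{\left(Q \right)} = Q^{2}$
$t{\left(l \right)} = 15 l$ ($t{\left(l \right)} = - 5 l \left(-3\right) = 15 l$)
$y{\left(c,r \right)} = \frac{2 r}{c + 15 r^{2}}$ ($y{\left(c,r \right)} = \frac{r + r}{c + 15 r^{2}} = \frac{2 r}{c + 15 r^{2}}$)
$y{\left(9,4 \right)} 737 = 2 \cdot 4 \frac{1}{9 + 15 \cdot 4^{2}} \cdot 737 = 2 \cdot 4 \frac{1}{9 + 15 \cdot 16} \cdot 737 = 2 \cdot 4 \frac{1}{9 + 240} \cdot 737 = 2 \cdot 4 \cdot \frac{1}{249} \cdot 737 = \frac{8}{249} \cdot 737 = \frac{5896}{249}$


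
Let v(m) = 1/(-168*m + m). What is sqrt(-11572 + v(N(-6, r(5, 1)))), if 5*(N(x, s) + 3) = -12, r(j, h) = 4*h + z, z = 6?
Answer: I*sqrt(26141249643)/1503 ≈ 107.57*I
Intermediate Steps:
r(j, h) = 6 + 4*h (r(j, h) = 4*h + 6 = 6 + 4*h)
N(x, s) = -27/5 (N(x, s) = -3 + (1/5)*(-12) = -3 - 12/5 = -27/5)
v(m) = -1/(167*m) (v(m) = 1/(-167*m) = -1/(167*m))
sqrt(-11572 + v(N(-6, r(5, 1)))) = sqrt(-11572 - 1/(167*(-27/5))) = sqrt(-11572 - 1/167*(-5/27)) = sqrt(-11572 + 5/4509) = sqrt(-52178143/4509) = I*sqrt(26141249643)/1503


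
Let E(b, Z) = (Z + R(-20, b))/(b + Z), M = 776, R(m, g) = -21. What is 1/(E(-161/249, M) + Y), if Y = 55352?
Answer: 193063/10686611171 ≈ 1.8066e-5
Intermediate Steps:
E(b, Z) = (-21 + Z)/(Z + b) (E(b, Z) = (Z - 21)/(b + Z) = (-21 + Z)/(Z + b))
1/(E(-161/249, M) + Y) = 1/((-21 + 776)/(776 - 161/249) + 55352) = 1/(755/(776 - 161*1/249) + 55352) = 1/(755/(776 - 161/249) + 55352) = 1/(755/(193063/249) + 55352) = 1/((249/193063)*755 + 55352) = 1/(187995/193063 + 55352) = 1/(10686611171/193063) = 193063/10686611171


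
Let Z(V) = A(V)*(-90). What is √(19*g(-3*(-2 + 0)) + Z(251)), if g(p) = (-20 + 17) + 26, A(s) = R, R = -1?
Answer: √527 ≈ 22.956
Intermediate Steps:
A(s) = -1
g(p) = 23 (g(p) = -3 + 26 = 23)
Z(V) = 90 (Z(V) = -1*(-90) = 90)
√(19*g(-3*(-2 + 0)) + Z(251)) = √(19*23 + 90) = √(437 + 90) = √527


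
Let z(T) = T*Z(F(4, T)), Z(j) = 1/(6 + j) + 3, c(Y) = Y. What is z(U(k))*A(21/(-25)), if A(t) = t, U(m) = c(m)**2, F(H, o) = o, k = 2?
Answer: -1302/125 ≈ -10.416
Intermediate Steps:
U(m) = m**2
Z(j) = 3 + 1/(6 + j)
z(T) = T*(19 + 3*T)/(6 + T) (z(T) = T*((19 + 3*T)/(6 + T)) = T*(19 + 3*T)/(6 + T))
z(U(k))*A(21/(-25)) = (2**2*(19 + 3*2**2)/(6 + 2**2))*(21/(-25)) = (4*(19 + 3*4)/(6 + 4))*(21*(-1/25)) = (4*(19 + 12)/10)*(-21/25) = (4*(1/10)*31)*(-21/25) = (62/5)*(-21/25) = -1302/125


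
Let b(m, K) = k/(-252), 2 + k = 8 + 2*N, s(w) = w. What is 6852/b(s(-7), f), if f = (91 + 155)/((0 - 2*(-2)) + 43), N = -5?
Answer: 431676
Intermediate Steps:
f = 246/47 (f = 246/((0 + 4) + 43) = 246/(4 + 43) = 246/47 ≈ 5.2340)
k = -4 (k = -2 + (8 + 2*(-5)) = -2 + (8 - 10) = -2 - 2 = -4)
b(m, K) = 1/63 (b(m, K) = -4/(-252) = -4*(-1/252) = 1/63)
6852/b(s(-7), f) = 6852/(1/63) = 6852*63 = 431676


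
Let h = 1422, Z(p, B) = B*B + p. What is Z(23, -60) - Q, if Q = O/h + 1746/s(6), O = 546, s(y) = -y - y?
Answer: 1786087/474 ≈ 3768.1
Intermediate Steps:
Z(p, B) = p + B² (Z(p, B) = B² + p = p + B²)
s(y) = -2*y
Q = -68785/474 (Q = 546/1422 + 1746/((-2*6)) = 546*(1/1422) + 1746/(-12) = 91/237 + 1746*(-1/12) = 91/237 - 291/2 = -68785/474 ≈ -145.12)
Z(23, -60) - Q = (23 + (-60)²) - 1*(-68785/474) = (23 + 3600) + 68785/474 = 3623 + 68785/474 = 1786087/474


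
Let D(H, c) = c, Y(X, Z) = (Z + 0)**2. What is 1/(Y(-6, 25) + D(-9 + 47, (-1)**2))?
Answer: 1/626 ≈ 0.0015974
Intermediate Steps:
Y(X, Z) = Z**2
1/(Y(-6, 25) + D(-9 + 47, (-1)**2)) = 1/(25**2 + (-1)**2) = 1/(625 + 1) = 1/626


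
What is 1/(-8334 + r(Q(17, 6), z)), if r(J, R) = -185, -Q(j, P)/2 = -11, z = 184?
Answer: -1/8519 ≈ -0.00011738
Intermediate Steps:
Q(j, P) = 22 (Q(j, P) = -2*(-11) = 22)
1/(-8334 + r(Q(17, 6), z)) = 1/(-8334 - 185) = 1/(-8519) = -1/8519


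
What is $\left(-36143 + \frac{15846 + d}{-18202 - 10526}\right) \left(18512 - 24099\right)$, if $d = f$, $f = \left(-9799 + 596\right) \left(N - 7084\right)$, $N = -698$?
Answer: $\frac{28709671072}{133} \approx 2.1586 \cdot 10^{8}$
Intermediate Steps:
$f = 71617746$ ($f = \left(-9799 + 596\right) \left(-698 - 7084\right) = \left(-9203\right) \left(-7782\right) = 71617746$)
$d = 71617746$
$\left(-36143 + \frac{15846 + d}{-18202 - 10526}\right) \left(18512 - 24099\right) = \left(-36143 + \frac{15846 + 71617746}{-18202 - 10526}\right) \left(18512 - 24099\right) = \left(-36143 + \frac{71633592}{-28728}\right) \left(-5587\right) = \left(-36143 + 71633592 \left(- \frac{1}{28728}\right)\right) \left(-5587\right) = \left(-36143 - \frac{331637}{133}\right) \left(-5587\right) = \left(- \frac{5138656}{133}\right) \left(-5587\right) = \frac{28709671072}{133}$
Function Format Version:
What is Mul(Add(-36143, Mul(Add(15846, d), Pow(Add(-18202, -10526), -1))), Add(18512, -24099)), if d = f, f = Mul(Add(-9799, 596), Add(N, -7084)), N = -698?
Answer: Rational(28709671072, 133) ≈ 2.1586e+8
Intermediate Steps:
f = 71617746 (f = Mul(Add(-9799, 596), Add(-698, -7084)) = Mul(-9203, -7782) = 71617746)
d = 71617746
Mul(Add(-36143, Mul(Add(15846, d), Pow(Add(-18202, -10526), -1))), Add(18512, -24099)) = Mul(Add(-36143, Mul(Add(15846, 71617746), Pow(Add(-18202, -10526), -1))), Add(18512, -24099)) = Mul(Add(-36143, Mul(71633592, Pow(-28728, -1))), -5587) = Mul(Add(-36143, Mul(71633592, Rational(-1, 28728))), -5587) = Mul(Add(-36143, Rational(-331637, 133)), -5587) = Mul(Rational(-5138656, 133), -5587) = Rational(28709671072, 133)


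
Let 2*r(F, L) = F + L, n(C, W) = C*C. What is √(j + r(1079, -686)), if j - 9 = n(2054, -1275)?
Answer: √16876486/2 ≈ 2054.1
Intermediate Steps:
n(C, W) = C²
r(F, L) = F/2 + L/2 (r(F, L) = (F + L)/2 = F/2 + L/2)
j = 4218925 (j = 9 + 2054² = 9 + 4218916 = 4218925)
√(j + r(1079, -686)) = √(4218925 + ((½)*1079 + (½)*(-686))) = √(4218925 + (1079/2 - 343)) = √(4218925 + 393/2) = √(8438243/2) = √16876486/2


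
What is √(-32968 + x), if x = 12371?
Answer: I*√20597 ≈ 143.52*I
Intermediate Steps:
√(-32968 + x) = √(-32968 + 12371) = √(-20597) = I*√20597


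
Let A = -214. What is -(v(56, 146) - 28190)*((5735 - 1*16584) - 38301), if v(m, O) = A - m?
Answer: -1398809000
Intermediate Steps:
v(m, O) = -214 - m
-(v(56, 146) - 28190)*((5735 - 1*16584) - 38301) = -((-214 - 1*56) - 28190)*((5735 - 1*16584) - 38301) = -((-214 - 56) - 28190)*((5735 - 16584) - 38301) = -(-270 - 28190)*(-10849 - 38301) = -(-28460)*(-49150) = -1*1398809000 = -1398809000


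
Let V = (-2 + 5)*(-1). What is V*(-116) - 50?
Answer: 298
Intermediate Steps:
V = -3 (V = 3*(-1) = -3)
V*(-116) - 50 = -3*(-116) - 50 = 348 - 50 = 298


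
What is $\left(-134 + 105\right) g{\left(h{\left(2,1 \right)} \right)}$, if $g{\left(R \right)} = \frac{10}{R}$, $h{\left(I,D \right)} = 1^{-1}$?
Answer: $-290$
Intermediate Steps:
$h{\left(I,D \right)} = 1$
$\left(-134 + 105\right) g{\left(h{\left(2,1 \right)} \right)} = \left(-134 + 105\right) \frac{10}{1} = - 29 \cdot 10 \cdot 1 = \left(-29\right) 10 = -290$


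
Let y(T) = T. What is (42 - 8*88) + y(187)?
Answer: -475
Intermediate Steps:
(42 - 8*88) + y(187) = (42 - 8*88) + 187 = (42 - 704) + 187 = -662 + 187 = -475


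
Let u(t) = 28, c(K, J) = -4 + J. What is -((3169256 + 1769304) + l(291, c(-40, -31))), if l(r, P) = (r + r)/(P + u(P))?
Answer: -34569338/7 ≈ -4.9385e+6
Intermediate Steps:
l(r, P) = 2*r/(28 + P) (l(r, P) = (r + r)/(P + 28) = (2*r)/(28 + P) = 2*r/(28 + P))
-((3169256 + 1769304) + l(291, c(-40, -31))) = -((3169256 + 1769304) + 2*291/(28 + (-4 - 31))) = -(4938560 + 2*291/(28 - 35)) = -(4938560 + 2*291/(-7)) = -(4938560 + 2*291*(-1/7)) = -(4938560 - 582/7) = -1*34569338/7 = -34569338/7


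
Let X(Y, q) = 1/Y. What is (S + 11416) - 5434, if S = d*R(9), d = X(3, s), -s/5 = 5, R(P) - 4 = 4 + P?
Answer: 17963/3 ≈ 5987.7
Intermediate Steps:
R(P) = 8 + P (R(P) = 4 + (4 + P) = 8 + P)
s = -25 (s = -5*5 = -25)
d = 1/3 ≈ 0.33333
S = 17/3 (S = (8 + 9)/3 = (1/3)*17 = 17/3 ≈ 5.6667)
(S + 11416) - 5434 = (17/3 + 11416) - 5434 = 34265/3 - 5434 = 17963/3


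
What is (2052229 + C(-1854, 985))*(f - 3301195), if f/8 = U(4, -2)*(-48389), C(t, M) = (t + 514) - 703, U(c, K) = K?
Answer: -5180760566606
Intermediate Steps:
C(t, M) = -189 + t (C(t, M) = (514 + t) - 703 = -189 + t)
f = 774224 (f = 8*(-2*(-48389)) = 8*96778 = 774224)
(2052229 + C(-1854, 985))*(f - 3301195) = (2052229 + (-189 - 1854))*(774224 - 3301195) = (2052229 - 2043)*(-2526971) = 2050186*(-2526971) = -5180760566606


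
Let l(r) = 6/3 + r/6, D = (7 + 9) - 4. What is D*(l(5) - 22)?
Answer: -230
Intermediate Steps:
D = 12 (D = 16 - 4 = 12)
l(r) = 2 + r/6 (l(r) = 6*(1/3) + r*(1/6) = 2 + r/6)
D*(l(5) - 22) = 12*((2 + (1/6)*5) - 22) = 12*((2 + 5/6) - 22) = 12*(17/6 - 22) = 12*(-115/6) = -230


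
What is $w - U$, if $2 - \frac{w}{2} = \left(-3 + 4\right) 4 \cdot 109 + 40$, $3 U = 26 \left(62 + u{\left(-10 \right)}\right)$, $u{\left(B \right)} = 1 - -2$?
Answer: $- \frac{4534}{3} \approx -1511.3$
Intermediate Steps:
$u{\left(B \right)} = 3$ ($u{\left(B \right)} = 1 + 2 = 3$)
$U = \frac{1690}{3}$ ($U = \frac{26 \left(62 + 3\right)}{3} = \frac{26 \cdot 65}{3} = \frac{1}{3} \cdot 1690 = \frac{1690}{3} \approx 563.33$)
$w = -948$ ($w = 4 - 2 \left(\left(-3 + 4\right) 4 \cdot 109 + 40\right) = 4 - 2 \left(1 \cdot 4 \cdot 109 + 40\right) = 4 - 2 \left(4 \cdot 109 + 40\right) = 4 - 2 \left(436 + 40\right) = 4 - 952 = -948$)
$w - U = -948 - \frac{1690}{3} = - \frac{4534}{3}$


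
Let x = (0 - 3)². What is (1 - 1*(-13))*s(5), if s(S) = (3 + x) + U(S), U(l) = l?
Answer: 238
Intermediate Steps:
x = 9 (x = (-3)² = 9)
s(S) = 12 + S (s(S) = (3 + 9) + S = 12 + S)
(1 - 1*(-13))*s(5) = (1 - 1*(-13))*(12 + 5) = (1 + 13)*17 = 14*17 = 238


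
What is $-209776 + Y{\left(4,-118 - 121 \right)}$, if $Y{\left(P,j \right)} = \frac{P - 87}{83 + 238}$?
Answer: $- \frac{67338179}{321} \approx -2.0978 \cdot 10^{5}$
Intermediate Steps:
$Y{\left(P,j \right)} = - \frac{29}{107} + \frac{P}{321}$ ($Y{\left(P,j \right)} = \frac{-87 + P}{321} = \left(-87 + P\right) \frac{1}{321} = - \frac{29}{107} + \frac{P}{321}$)
$-209776 + Y{\left(4,-118 - 121 \right)} = -209776 + \left(- \frac{29}{107} + \frac{1}{321} \cdot 4\right) = -209776 + \left(- \frac{29}{107} + \frac{4}{321}\right) = -209776 - \frac{83}{321} = - \frac{67338179}{321}$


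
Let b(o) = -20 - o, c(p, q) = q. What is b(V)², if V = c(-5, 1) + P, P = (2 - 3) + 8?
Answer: 784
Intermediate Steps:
P = 7 (P = -1 + 8 = 7)
V = 8 (V = 1 + 7 = 8)
b(V)² = (-20 - 1*8)² = (-20 - 8)² = (-28)² = 784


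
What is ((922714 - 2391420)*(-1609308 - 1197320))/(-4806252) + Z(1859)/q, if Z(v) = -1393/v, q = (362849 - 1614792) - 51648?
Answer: -227032373439891985549/264712594451877 ≈ -8.5766e+5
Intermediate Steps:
q = -1303591 (q = -1251943 - 51648 = -1303591)
((922714 - 2391420)*(-1609308 - 1197320))/(-4806252) + Z(1859)/q = ((922714 - 2391420)*(-1609308 - 1197320))/(-4806252) - 1393/1859/(-1303591) = -1468706*(-2806628)*(-1/4806252) - 1393*1/1859*(-1/1303591) = 4122111383368*(-1/4806252) - 1393/1859*(-1/1303591) = -93684349622/109233 + 1393/2423375669 = -227032373439891985549/264712594451877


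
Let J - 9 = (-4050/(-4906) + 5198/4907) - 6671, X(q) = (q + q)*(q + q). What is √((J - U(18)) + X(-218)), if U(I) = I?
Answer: √26574731985665072055/12036871 ≈ 428.27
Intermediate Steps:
X(q) = 4*q² (X(q) = (2*q)*(2*q) = 4*q²)
J = -80166947233/12036871 (J = 9 + ((-4050/(-4906) + 5198/4907) - 6671) = 9 + ((-4050*(-1/4906) + 5198*(1/4907)) - 6671) = 9 + ((2025/2453 + 5198/4907) - 6671) = 9 + (22687369/12036871 - 6671) = 9 - 80275279072/12036871 = -80166947233/12036871 ≈ -6660.1)
√((J - U(18)) + X(-218)) = √((-80166947233/12036871 - 1*18) + 4*(-218)²) = √((-80166947233/12036871 - 18) + 4*47524) = √(-80383610911/12036871 + 190096) = √(2207777418705/12036871) = √26574731985665072055/12036871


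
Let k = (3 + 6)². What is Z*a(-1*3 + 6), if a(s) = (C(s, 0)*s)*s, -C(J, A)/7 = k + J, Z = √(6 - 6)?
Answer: 0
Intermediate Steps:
k = 81 (k = 9² = 81)
Z = 0 (Z = √0 = 0)
C(J, A) = -567 - 7*J (C(J, A) = -7*(81 + J) = -567 - 7*J)
a(s) = s²*(-567 - 7*s) (a(s) = ((-567 - 7*s)*s)*s = (s*(-567 - 7*s))*s = s²*(-567 - 7*s))
Z*a(-1*3 + 6) = 0*(7*(-1*3 + 6)²*(-81 - (-1*3 + 6))) = 0*(7*(-3 + 6)²*(-81 - (-3 + 6))) = 0*(7*3²*(-81 - 1*3)) = 0*(7*9*(-81 - 3)) = 0*(7*9*(-84)) = 0*(-5292) = 0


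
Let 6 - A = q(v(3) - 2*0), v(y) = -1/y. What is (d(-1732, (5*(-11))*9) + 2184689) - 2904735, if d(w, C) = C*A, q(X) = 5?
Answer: -720541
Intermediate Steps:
A = 1 (A = 6 - 1*5 = 6 - 5 = 1)
d(w, C) = C (d(w, C) = C*1 = C)
(d(-1732, (5*(-11))*9) + 2184689) - 2904735 = ((5*(-11))*9 + 2184689) - 2904735 = (-55*9 + 2184689) - 2904735 = (-495 + 2184689) - 2904735 = 2184194 - 2904735 = -720541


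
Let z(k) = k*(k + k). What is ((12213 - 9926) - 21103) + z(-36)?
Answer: -16224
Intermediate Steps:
z(k) = 2*k² (z(k) = k*(2*k) = 2*k²)
((12213 - 9926) - 21103) + z(-36) = ((12213 - 9926) - 21103) + 2*(-36)² = (2287 - 21103) + 2*1296 = -18816 + 2592 = -16224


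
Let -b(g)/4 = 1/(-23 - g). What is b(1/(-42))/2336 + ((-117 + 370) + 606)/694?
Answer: 121031797/97777660 ≈ 1.2378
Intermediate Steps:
b(g) = -4/(-23 - g)
b(1/(-42))/2336 + ((-117 + 370) + 606)/694 = (4/(23 + 1/(-42)))/2336 + ((-117 + 370) + 606)/694 = (4/(23 - 1/42))*(1/2336) + (253 + 606)*(1/694) = (4/(965/42))*(1/2336) + 859*(1/694) = (4*(42/965))*(1/2336) + 859/694 = (168/965)*(1/2336) + 859/694 = 21/281780 + 859/694 = 121031797/97777660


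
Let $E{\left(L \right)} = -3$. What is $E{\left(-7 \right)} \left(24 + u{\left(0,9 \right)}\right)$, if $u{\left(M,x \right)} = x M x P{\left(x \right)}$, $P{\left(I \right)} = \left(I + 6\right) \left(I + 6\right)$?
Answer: $-72$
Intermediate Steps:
$P{\left(I \right)} = \left(6 + I\right)^{2}$ ($P{\left(I \right)} = \left(6 + I\right) \left(6 + I\right) = \left(6 + I\right)^{2}$)
$u{\left(M,x \right)} = M x^{2} \left(6 + x\right)^{2}$ ($u{\left(M,x \right)} = x M x \left(6 + x\right)^{2} = M x x \left(6 + x\right)^{2} = M x^{2} \left(6 + x\right)^{2}$)
$E{\left(-7 \right)} \left(24 + u{\left(0,9 \right)}\right) = - 3 \left(24 + 0 \cdot 9^{2} \left(6 + 9\right)^{2}\right) = - 3 \left(24 + 0 \cdot 81 \cdot 15^{2}\right) = - 3 \left(24 + 0 \cdot 81 \cdot 225\right) = - 3 \left(24 + 0\right) = \left(-3\right) 24 = -72$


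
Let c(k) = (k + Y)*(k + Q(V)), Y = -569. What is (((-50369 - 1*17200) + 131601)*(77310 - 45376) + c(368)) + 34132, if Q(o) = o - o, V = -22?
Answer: 2044758052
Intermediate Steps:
Q(o) = 0
c(k) = k*(-569 + k) (c(k) = (k - 569)*(k + 0) = (-569 + k)*k = k*(-569 + k))
(((-50369 - 1*17200) + 131601)*(77310 - 45376) + c(368)) + 34132 = (((-50369 - 1*17200) + 131601)*(77310 - 45376) + 368*(-569 + 368)) + 34132 = (((-50369 - 17200) + 131601)*31934 + 368*(-201)) + 34132 = ((-67569 + 131601)*31934 - 73968) + 34132 = (64032*31934 - 73968) + 34132 = (2044797888 - 73968) + 34132 = 2044723920 + 34132 = 2044758052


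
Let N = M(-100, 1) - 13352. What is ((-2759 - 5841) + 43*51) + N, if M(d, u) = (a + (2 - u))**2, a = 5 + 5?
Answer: -19638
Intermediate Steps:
a = 10
M(d, u) = (12 - u)**2 (M(d, u) = (10 + (2 - u))**2 = (12 - u)**2)
N = -13231 (N = (12 - 1*1)**2 - 13352 = (12 - 1)**2 - 13352 = 11**2 - 13352 = 121 - 13352 = -13231)
((-2759 - 5841) + 43*51) + N = ((-2759 - 5841) + 43*51) - 13231 = (-8600 + 2193) - 13231 = -6407 - 13231 = -19638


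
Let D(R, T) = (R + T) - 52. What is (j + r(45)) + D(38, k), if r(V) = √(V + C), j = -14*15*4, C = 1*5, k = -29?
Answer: -883 + 5*√2 ≈ -875.93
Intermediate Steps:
D(R, T) = -52 + R + T
C = 5
j = -840 (j = -210*4 = -840)
r(V) = √(5 + V) (r(V) = √(V + 5) = √(5 + V))
(j + r(45)) + D(38, k) = (-840 + √(5 + 45)) + (-52 + 38 - 29) = (-840 + √50) - 43 = (-840 + 5*√2) - 43 = -883 + 5*√2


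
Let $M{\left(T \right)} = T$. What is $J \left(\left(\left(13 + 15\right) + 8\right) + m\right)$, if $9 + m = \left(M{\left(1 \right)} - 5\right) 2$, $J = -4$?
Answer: $-76$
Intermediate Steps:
$m = -17$ ($m = -9 + \left(1 - 5\right) 2 = -9 - 8 = -17$)
$J \left(\left(\left(13 + 15\right) + 8\right) + m\right) = - 4 \left(\left(\left(13 + 15\right) + 8\right) - 17\right) = - 4 \left(\left(28 + 8\right) - 17\right) = - 4 \left(36 - 17\right) = \left(-4\right) 19 = -76$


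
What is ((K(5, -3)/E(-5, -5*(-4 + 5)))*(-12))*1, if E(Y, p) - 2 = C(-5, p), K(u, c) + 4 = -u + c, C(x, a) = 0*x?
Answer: 72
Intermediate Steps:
C(x, a) = 0
K(u, c) = -4 + c - u (K(u, c) = -4 + (-u + c) = -4 + (c - u) = -4 + c - u)
E(Y, p) = 2 (E(Y, p) = 2 + 0 = 2)
((K(5, -3)/E(-5, -5*(-4 + 5)))*(-12))*1 = (((-4 - 3 - 1*5)/2)*(-12))*1 = (((-4 - 3 - 5)*(½))*(-12))*1 = (-12*½*(-12))*1 = -6*(-12)*1 = 72*1 = 72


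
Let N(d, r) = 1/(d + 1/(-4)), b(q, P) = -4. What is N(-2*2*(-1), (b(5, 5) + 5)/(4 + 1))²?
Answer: 16/225 ≈ 0.071111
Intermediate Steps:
N(d, r) = 1/(-¼ + d) (N(d, r) = 1/(d - ¼) = 1/(-¼ + d))
N(-2*2*(-1), (b(5, 5) + 5)/(4 + 1))² = (4/(-1 + 4*(-2*2*(-1))))² = (4/(-1 + 4*(-4*(-1))))² = (4/(-1 + 4*4))² = (4/(-1 + 16))² = (4/15)² = 16/225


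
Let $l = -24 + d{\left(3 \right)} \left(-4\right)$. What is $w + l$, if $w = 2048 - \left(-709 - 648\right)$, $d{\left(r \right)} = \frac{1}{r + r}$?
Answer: $\frac{10141}{3} \approx 3380.3$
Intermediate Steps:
$d{\left(r \right)} = \frac{1}{2 r}$
$w = 3405$ ($w = 2048 - -1357 = 2048 + 1357 = 3405$)
$l = - \frac{74}{3}$ ($l = -24 + \frac{1}{2 \cdot 3} \left(-4\right) = -24 + \frac{1}{2} \cdot \frac{1}{3} \left(-4\right) = -24 + \frac{1}{6} \left(-4\right) = -24 - \frac{2}{3} = - \frac{74}{3} \approx -24.667$)
$w + l = 3405 - \frac{74}{3} = \frac{10141}{3}$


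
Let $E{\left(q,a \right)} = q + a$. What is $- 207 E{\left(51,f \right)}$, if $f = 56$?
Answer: $-22149$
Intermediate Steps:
$E{\left(q,a \right)} = a + q$
$- 207 E{\left(51,f \right)} = - 207 \left(56 + 51\right) = \left(-207\right) 107 = -22149$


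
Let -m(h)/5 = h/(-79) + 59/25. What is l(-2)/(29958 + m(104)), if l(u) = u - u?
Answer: 0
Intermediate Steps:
m(h) = -59/5 + 5*h/79 (m(h) = -5*(h/(-79) + 59/25) = -5*(h*(-1/79) + 59*(1/25)) = -5*(-h/79 + 59/25) = -5*(59/25 - h/79) = -59/5 + 5*h/79)
l(u) = 0
l(-2)/(29958 + m(104)) = 0/(29958 + (-59/5 + (5/79)*104)) = 0/(29958 + (-59/5 + 520/79)) = 0/(29958 - 2061/395) = 0/(11831349/395) = 0*(395/11831349) = 0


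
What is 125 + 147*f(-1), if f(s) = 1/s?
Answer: -22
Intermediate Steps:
125 + 147*f(-1) = 125 + 147/(-1) = 125 + 147*(-1) = 125 - 147 = -22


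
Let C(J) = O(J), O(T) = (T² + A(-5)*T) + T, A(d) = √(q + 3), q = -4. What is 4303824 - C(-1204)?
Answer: 2855412 + 1204*I ≈ 2.8554e+6 + 1204.0*I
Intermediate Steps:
A(d) = I (A(d) = √(-4 + 3) = √(-1) = I)
O(T) = T + T² + I*T (O(T) = (T² + I*T) + T = T + T² + I*T)
C(J) = J*(1 + I + J)
4303824 - C(-1204) = 4303824 - (-1204)*(1 + I - 1204) = 4303824 - (-1204)*(-1203 + I) = 4303824 - (1448412 - 1204*I) = 4303824 + (-1448412 + 1204*I) = 2855412 + 1204*I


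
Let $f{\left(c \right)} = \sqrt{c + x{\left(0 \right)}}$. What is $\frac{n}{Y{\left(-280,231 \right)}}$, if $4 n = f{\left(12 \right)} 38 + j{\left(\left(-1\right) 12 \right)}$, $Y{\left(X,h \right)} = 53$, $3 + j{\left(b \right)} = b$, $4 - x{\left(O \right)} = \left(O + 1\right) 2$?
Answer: $- \frac{15}{212} + \frac{19 \sqrt{14}}{106} \approx 0.59992$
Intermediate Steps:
$x{\left(O \right)} = 2 - 2 O$ ($x{\left(O \right)} = 4 - \left(O + 1\right) 2 = 4 - \left(1 + O\right) 2 = 4 - \left(2 + 2 O\right) = 2 - 2 O$)
$j{\left(b \right)} = -3 + b$
$f{\left(c \right)} = \sqrt{2 + c}$ ($f{\left(c \right)} = \sqrt{c + \left(2 - 0\right)} = \sqrt{c + \left(2 + 0\right)} = \sqrt{c + 2} = \sqrt{2 + c}$)
$n = - \frac{15}{4} + \frac{19 \sqrt{14}}{2}$ ($n = \frac{\sqrt{2 + 12} \cdot 38 - 15}{4} = \frac{\sqrt{14} \cdot 38 - 15}{4} = \frac{38 \sqrt{14} - 15}{4} = \frac{-15 + 38 \sqrt{14}}{4} = - \frac{15}{4} + \frac{19 \sqrt{14}}{2} \approx 31.796$)
$\frac{n}{Y{\left(-280,231 \right)}} = \frac{- \frac{15}{4} + \frac{19 \sqrt{14}}{2}}{53} = \left(- \frac{15}{4} + \frac{19 \sqrt{14}}{2}\right) \frac{1}{53} = - \frac{15}{212} + \frac{19 \sqrt{14}}{106}$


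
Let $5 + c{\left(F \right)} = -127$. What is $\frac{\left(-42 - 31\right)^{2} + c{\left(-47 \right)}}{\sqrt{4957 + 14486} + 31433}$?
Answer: $\frac{163357301}{988014046} - \frac{5197 \sqrt{19443}}{988014046} \approx 0.16461$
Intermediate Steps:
$c{\left(F \right)} = -132$ ($c{\left(F \right)} = -5 - 127 = -132$)
$\frac{\left(-42 - 31\right)^{2} + c{\left(-47 \right)}}{\sqrt{4957 + 14486} + 31433} = \frac{\left(-42 - 31\right)^{2} - 132}{\sqrt{4957 + 14486} + 31433} = \frac{\left(-73\right)^{2} - 132}{\sqrt{19443} + 31433} = \frac{5329 - 132}{31433 + \sqrt{19443}} = \frac{5197}{31433 + \sqrt{19443}}$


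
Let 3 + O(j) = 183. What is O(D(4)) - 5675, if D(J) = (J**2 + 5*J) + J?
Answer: -5495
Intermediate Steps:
D(J) = J**2 + 6*J
O(j) = 180 (O(j) = -3 + 183 = 180)
O(D(4)) - 5675 = 180 - 5675 = -5495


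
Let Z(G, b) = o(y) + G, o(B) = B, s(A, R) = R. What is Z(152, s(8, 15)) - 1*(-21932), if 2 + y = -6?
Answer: 22076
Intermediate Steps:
y = -8 (y = -2 - 6 = -8)
Z(G, b) = -8 + G
Z(152, s(8, 15)) - 1*(-21932) = (-8 + 152) - 1*(-21932) = 144 + 21932 = 22076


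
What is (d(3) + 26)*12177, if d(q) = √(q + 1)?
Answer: 340956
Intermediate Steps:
d(q) = √(1 + q)
(d(3) + 26)*12177 = (√(1 + 3) + 26)*12177 = (√4 + 26)*12177 = (2 + 26)*12177 = 28*12177 = 340956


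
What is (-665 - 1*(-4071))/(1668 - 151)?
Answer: 3406/1517 ≈ 2.2452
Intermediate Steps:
(-665 - 1*(-4071))/(1668 - 151) = (-665 + 4071)/1517 = 3406*(1/1517) = 3406/1517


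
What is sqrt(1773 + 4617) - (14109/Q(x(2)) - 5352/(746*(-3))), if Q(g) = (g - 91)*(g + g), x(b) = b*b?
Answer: 1547275/86536 + 3*sqrt(710) ≈ 97.818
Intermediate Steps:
x(b) = b**2
Q(g) = 2*g*(-91 + g) (Q(g) = (-91 + g)*(2*g) = 2*g*(-91 + g))
sqrt(1773 + 4617) - (14109/Q(x(2)) - 5352/(746*(-3))) = sqrt(1773 + 4617) - (14109/((2*2**2*(-91 + 2**2))) - 5352/(746*(-3))) = sqrt(6390) - (14109/((2*4*(-91 + 4))) - 5352/(-2238)) = 3*sqrt(710) - (14109/((2*4*(-87))) - 5352*(-1/2238)) = 3*sqrt(710) - (14109/(-696) + 892/373) = 3*sqrt(710) - (14109*(-1/696) + 892/373) = 3*sqrt(710) - (-4703/232 + 892/373) = 3*sqrt(710) - 1*(-1547275/86536) = 3*sqrt(710) + 1547275/86536 = 1547275/86536 + 3*sqrt(710)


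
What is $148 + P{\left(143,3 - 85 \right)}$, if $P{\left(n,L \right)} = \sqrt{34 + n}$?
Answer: $148 + \sqrt{177} \approx 161.3$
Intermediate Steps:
$148 + P{\left(143,3 - 85 \right)} = 148 + \sqrt{34 + 143} = 148 + \sqrt{177}$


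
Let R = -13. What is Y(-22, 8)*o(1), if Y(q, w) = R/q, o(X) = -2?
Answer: -13/11 ≈ -1.1818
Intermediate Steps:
Y(q, w) = -13/q
Y(-22, 8)*o(1) = -13/(-22)*(-2) = -13*(-1/22)*(-2) = (13/22)*(-2) = -13/11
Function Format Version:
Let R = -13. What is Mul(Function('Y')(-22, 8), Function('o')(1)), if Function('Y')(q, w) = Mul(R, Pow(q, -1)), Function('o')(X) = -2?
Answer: Rational(-13, 11) ≈ -1.1818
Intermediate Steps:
Function('Y')(q, w) = Mul(-13, Pow(q, -1))
Mul(Function('Y')(-22, 8), Function('o')(1)) = Mul(Mul(-13, Pow(-22, -1)), -2) = Mul(Mul(-13, Rational(-1, 22)), -2) = Mul(Rational(13, 22), -2) = Rational(-13, 11)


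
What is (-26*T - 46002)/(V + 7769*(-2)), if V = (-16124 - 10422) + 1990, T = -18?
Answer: 22767/20047 ≈ 1.1357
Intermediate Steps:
V = -24556 (V = -26546 + 1990 = -24556)
(-26*T - 46002)/(V + 7769*(-2)) = (-26*(-18) - 46002)/(-24556 + 7769*(-2)) = (468 - 46002)/(-24556 - 15538) = -45534/(-40094) = -45534*(-1/40094) = 22767/20047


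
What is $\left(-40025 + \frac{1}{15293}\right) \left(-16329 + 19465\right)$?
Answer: $- \frac{1919552888064}{15293} \approx -1.2552 \cdot 10^{8}$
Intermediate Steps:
$\left(-40025 + \frac{1}{15293}\right) \left(-16329 + 19465\right) = \left(-40025 + \frac{1}{15293}\right) 3136 = \left(- \frac{612102324}{15293}\right) 3136 = - \frac{1919552888064}{15293}$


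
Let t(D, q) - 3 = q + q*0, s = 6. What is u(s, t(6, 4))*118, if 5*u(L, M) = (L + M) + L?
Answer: 2242/5 ≈ 448.40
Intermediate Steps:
t(D, q) = 3 + q (t(D, q) = 3 + (q + q*0) = 3 + (q + 0) = 3 + q)
u(L, M) = M/5 + 2*L/5 (u(L, M) = ((L + M) + L)/5 = (M + 2*L)/5 = M/5 + 2*L/5)
u(s, t(6, 4))*118 = ((3 + 4)/5 + (⅖)*6)*118 = ((⅕)*7 + 12/5)*118 = (7/5 + 12/5)*118 = (19/5)*118 = 2242/5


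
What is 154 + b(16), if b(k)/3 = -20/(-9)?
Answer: 482/3 ≈ 160.67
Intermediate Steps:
b(k) = 20/3 (b(k) = 3*(-20/(-9)) = 3*(-20*(-⅑)) = 3*(20/9) = 20/3)
154 + b(16) = 154 + 20/3 = 482/3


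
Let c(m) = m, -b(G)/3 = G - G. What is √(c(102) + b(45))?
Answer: √102 ≈ 10.100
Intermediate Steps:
b(G) = 0 (b(G) = -3*(G - G) = -3*0 = 0)
√(c(102) + b(45)) = √(102 + 0) = √102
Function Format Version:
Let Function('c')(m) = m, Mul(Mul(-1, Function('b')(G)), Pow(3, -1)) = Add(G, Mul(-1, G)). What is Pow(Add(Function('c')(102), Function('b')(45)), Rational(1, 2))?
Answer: Pow(102, Rational(1, 2)) ≈ 10.100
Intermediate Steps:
Function('b')(G) = 0 (Function('b')(G) = Mul(-3, Add(G, Mul(-1, G))) = Mul(-3, 0) = 0)
Pow(Add(Function('c')(102), Function('b')(45)), Rational(1, 2)) = Pow(Add(102, 0), Rational(1, 2)) = Pow(102, Rational(1, 2))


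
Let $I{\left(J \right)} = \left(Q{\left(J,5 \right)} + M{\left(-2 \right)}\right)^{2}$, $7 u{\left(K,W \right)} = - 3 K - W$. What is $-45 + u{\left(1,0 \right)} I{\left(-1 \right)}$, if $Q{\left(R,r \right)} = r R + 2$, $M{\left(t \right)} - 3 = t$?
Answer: $- \frac{327}{7} \approx -46.714$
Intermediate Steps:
$M{\left(t \right)} = 3 + t$
$Q{\left(R,r \right)} = 2 + R r$ ($Q{\left(R,r \right)} = R r + 2 = 2 + R r$)
$u{\left(K,W \right)} = - \frac{3 K}{7} - \frac{W}{7}$ ($u{\left(K,W \right)} = \frac{- 3 K - W}{7} = \frac{- W - 3 K}{7} = - \frac{3 K}{7} - \frac{W}{7}$)
$I{\left(J \right)} = \left(3 + 5 J\right)^{2}$ ($I{\left(J \right)} = \left(\left(2 + J 5\right) + \left(3 - 2\right)\right)^{2} = \left(\left(2 + 5 J\right) + 1\right)^{2} = \left(3 + 5 J\right)^{2}$)
$-45 + u{\left(1,0 \right)} I{\left(-1 \right)} = -45 + \left(\left(- \frac{3}{7}\right) 1 - 0\right) \left(3 + 5 \left(-1\right)\right)^{2} = -45 + \left(- \frac{3}{7} + 0\right) \left(3 - 5\right)^{2} = -45 - \frac{3 \left(-2\right)^{2}}{7} = -45 - \frac{12}{7} = - \frac{327}{7}$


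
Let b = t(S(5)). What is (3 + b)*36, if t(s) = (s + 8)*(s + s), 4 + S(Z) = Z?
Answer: 756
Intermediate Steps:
S(Z) = -4 + Z
t(s) = 2*s*(8 + s) (t(s) = (8 + s)*(2*s) = 2*s*(8 + s))
b = 18 (b = 2*(-4 + 5)*(8 + (-4 + 5)) = 2*1*(8 + 1) = 2*1*9 = 18)
(3 + b)*36 = (3 + 18)*36 = 21*36 = 756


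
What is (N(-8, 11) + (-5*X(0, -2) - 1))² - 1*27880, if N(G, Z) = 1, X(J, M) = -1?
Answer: -27855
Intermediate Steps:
(N(-8, 11) + (-5*X(0, -2) - 1))² - 1*27880 = (1 + (-5*(-1) - 1))² - 1*27880 = (1 + (5 - 1))² - 27880 = (1 + 4)² - 27880 = 5² - 27880 = 25 - 27880 = -27855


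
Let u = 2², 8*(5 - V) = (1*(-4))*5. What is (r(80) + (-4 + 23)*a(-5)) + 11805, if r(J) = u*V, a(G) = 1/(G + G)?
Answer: 118331/10 ≈ 11833.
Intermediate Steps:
V = 15/2 (V = 5 - 1*(-4)*5/8 = 5 - (-1)*5/2 = 5 - ⅛*(-20) = 5 + 5/2 = 15/2 ≈ 7.5000)
u = 4
a(G) = 1/(2*G)
r(J) = 30 (r(J) = 4*(15/2) = 30)
(r(80) + (-4 + 23)*a(-5)) + 11805 = (30 + (-4 + 23)*((½)/(-5))) + 11805 = (30 + 19*((½)*(-⅕))) + 11805 = (30 + 19*(-⅒)) + 11805 = (30 - 19/10) + 11805 = 281/10 + 11805 = 118331/10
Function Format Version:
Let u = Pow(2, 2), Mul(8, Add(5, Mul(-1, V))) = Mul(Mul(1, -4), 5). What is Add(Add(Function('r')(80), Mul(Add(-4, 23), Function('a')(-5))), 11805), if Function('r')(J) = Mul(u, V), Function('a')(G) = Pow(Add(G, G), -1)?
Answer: Rational(118331, 10) ≈ 11833.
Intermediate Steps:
V = Rational(15, 2) (V = Add(5, Mul(Rational(-1, 8), Mul(Mul(1, -4), 5))) = Add(5, Mul(Rational(-1, 8), Mul(-4, 5))) = Add(5, Mul(Rational(-1, 8), -20)) = Add(5, Rational(5, 2)) = Rational(15, 2) ≈ 7.5000)
u = 4
Function('a')(G) = Mul(Rational(1, 2), Pow(G, -1)) (Function('a')(G) = Pow(Mul(2, G), -1) = Mul(Rational(1, 2), Pow(G, -1)))
Function('r')(J) = 30 (Function('r')(J) = Mul(4, Rational(15, 2)) = 30)
Add(Add(Function('r')(80), Mul(Add(-4, 23), Function('a')(-5))), 11805) = Add(Add(30, Mul(Add(-4, 23), Mul(Rational(1, 2), Pow(-5, -1)))), 11805) = Add(Add(30, Mul(19, Mul(Rational(1, 2), Rational(-1, 5)))), 11805) = Add(Add(30, Mul(19, Rational(-1, 10))), 11805) = Add(Add(30, Rational(-19, 10)), 11805) = Add(Rational(281, 10), 11805) = Rational(118331, 10)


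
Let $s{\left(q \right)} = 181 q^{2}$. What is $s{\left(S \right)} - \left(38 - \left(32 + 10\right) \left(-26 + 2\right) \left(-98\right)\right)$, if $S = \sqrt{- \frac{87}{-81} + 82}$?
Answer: $\frac{3072125}{27} \approx 1.1378 \cdot 10^{5}$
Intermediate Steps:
$S = \frac{\sqrt{6729}}{9}$ ($S = \sqrt{\left(-87\right) \left(- \frac{1}{81}\right) + 82} = \sqrt{\frac{29}{27} + 82} = \sqrt{\frac{2243}{27}} = \frac{\sqrt{6729}}{9} \approx 9.1145$)
$s{\left(S \right)} - \left(38 - \left(32 + 10\right) \left(-26 + 2\right) \left(-98\right)\right) = 181 \left(\frac{\sqrt{6729}}{9}\right)^{2} - \left(38 - \left(32 + 10\right) \left(-26 + 2\right) \left(-98\right)\right) = 181 \cdot \frac{2243}{27} - \left(38 - 42 \left(-24\right) \left(-98\right)\right) = \frac{405983}{27} - -98746 = \frac{405983}{27} + \left(98784 - 38\right) = \frac{405983}{27} + 98746 = \frac{3072125}{27}$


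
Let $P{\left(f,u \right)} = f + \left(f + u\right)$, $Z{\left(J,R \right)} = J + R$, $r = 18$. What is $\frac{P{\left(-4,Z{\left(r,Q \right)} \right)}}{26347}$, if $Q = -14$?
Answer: $- \frac{4}{26347} \approx -0.00015182$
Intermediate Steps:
$P{\left(f,u \right)} = u + 2 f$
$\frac{P{\left(-4,Z{\left(r,Q \right)} \right)}}{26347} = \frac{\left(18 - 14\right) + 2 \left(-4\right)}{26347} = \left(4 - 8\right) \frac{1}{26347} = \left(-4\right) \frac{1}{26347} = - \frac{4}{26347}$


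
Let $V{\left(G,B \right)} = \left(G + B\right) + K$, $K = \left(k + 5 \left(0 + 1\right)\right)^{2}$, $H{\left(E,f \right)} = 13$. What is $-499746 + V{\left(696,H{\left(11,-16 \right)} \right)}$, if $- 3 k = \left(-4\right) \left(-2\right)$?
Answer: $- \frac{4491284}{9} \approx -4.9903 \cdot 10^{5}$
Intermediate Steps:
$k = - \frac{8}{3}$ ($k = - \frac{\left(-4\right) \left(-2\right)}{3} = \left(- \frac{1}{3}\right) 8 = - \frac{8}{3} \approx -2.6667$)
$K = \frac{49}{9}$ ($K = \left(- \frac{8}{3} + 5 \left(0 + 1\right)\right)^{2} = \left(- \frac{8}{3} + 5 \cdot 1\right)^{2} = \left(- \frac{8}{3} + 5\right)^{2} = \left(\frac{7}{3}\right)^{2} = \frac{49}{9} \approx 5.4444$)
$V{\left(G,B \right)} = \frac{49}{9} + B + G$ ($V{\left(G,B \right)} = \left(G + B\right) + \frac{49}{9} = \left(B + G\right) + \frac{49}{9} = \frac{49}{9} + B + G$)
$-499746 + V{\left(696,H{\left(11,-16 \right)} \right)} = -499746 + \left(\frac{49}{9} + 13 + 696\right) = -499746 + \frac{6430}{9} = - \frac{4491284}{9}$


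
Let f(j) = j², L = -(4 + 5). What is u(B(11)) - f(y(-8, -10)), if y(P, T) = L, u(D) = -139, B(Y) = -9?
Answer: -220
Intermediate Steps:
L = -9 (L = -1*9 = -9)
y(P, T) = -9
u(B(11)) - f(y(-8, -10)) = -139 - 1*(-9)² = -139 - 1*81 = -139 - 81 = -220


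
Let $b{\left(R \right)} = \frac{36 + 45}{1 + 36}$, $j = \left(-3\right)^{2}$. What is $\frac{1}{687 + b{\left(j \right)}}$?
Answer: $\frac{37}{25500} \approx 0.001451$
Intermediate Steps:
$j = 9$
$b{\left(R \right)} = \frac{81}{37}$
$\frac{1}{687 + b{\left(j \right)}} = \frac{1}{687 + \frac{81}{37}} = \frac{1}{\frac{25500}{37}} = \frac{37}{25500}$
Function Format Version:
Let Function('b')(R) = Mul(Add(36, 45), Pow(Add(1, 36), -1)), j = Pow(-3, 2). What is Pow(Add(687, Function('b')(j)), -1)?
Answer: Rational(37, 25500) ≈ 0.0014510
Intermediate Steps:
j = 9
Function('b')(R) = Rational(81, 37) (Function('b')(R) = Mul(81, Pow(37, -1)) = Mul(81, Rational(1, 37)) = Rational(81, 37))
Pow(Add(687, Function('b')(j)), -1) = Pow(Add(687, Rational(81, 37)), -1) = Pow(Rational(25500, 37), -1) = Rational(37, 25500)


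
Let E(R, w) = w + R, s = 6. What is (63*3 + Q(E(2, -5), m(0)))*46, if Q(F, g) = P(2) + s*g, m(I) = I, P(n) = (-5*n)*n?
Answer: 7774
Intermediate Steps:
P(n) = -5*n²
E(R, w) = R + w
Q(F, g) = -20 + 6*g (Q(F, g) = -5*2² + 6*g = -5*4 + 6*g = -20 + 6*g)
(63*3 + Q(E(2, -5), m(0)))*46 = (63*3 + (-20 + 6*0))*46 = (189 + (-20 + 0))*46 = (189 - 20)*46 = 169*46 = 7774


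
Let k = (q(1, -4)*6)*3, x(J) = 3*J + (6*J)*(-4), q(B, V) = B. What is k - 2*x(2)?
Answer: 102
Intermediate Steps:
x(J) = -21*J (x(J) = 3*J - 24*J = -21*J)
k = 18 (k = (1*6)*3 = 6*3 = 18)
k - 2*x(2) = 18 - (-42)*2 = 18 - 2*(-42) = 18 + 84 = 102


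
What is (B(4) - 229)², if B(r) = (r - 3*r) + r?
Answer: 54289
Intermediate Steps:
B(r) = -r (B(r) = -2*r + r = -r)
(B(4) - 229)² = (-1*4 - 229)² = (-4 - 229)² = (-233)² = 54289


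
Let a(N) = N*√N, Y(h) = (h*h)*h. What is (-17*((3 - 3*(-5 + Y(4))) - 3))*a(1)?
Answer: 3009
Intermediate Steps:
Y(h) = h³ (Y(h) = h²*h = h³)
a(N) = N^(3/2)
(-17*((3 - 3*(-5 + Y(4))) - 3))*a(1) = (-17*((3 - 3*(-5 + 4³)) - 3))*1^(3/2) = -17*((3 - 3*(-5 + 64)) - 3)*1 = -17*((3 - 3*59) - 3)*1 = -17*((3 - 177) - 3)*1 = -17*(-174 - 3)*1 = -17*(-177)*1 = 3009*1 = 3009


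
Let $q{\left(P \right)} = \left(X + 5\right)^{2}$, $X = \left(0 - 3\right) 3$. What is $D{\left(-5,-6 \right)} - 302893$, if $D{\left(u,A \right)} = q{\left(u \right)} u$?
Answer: $-302973$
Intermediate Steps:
$X = -9$ ($X = \left(-3\right) 3 = -9$)
$q{\left(P \right)} = 16$ ($q{\left(P \right)} = \left(-9 + 5\right)^{2} = \left(-4\right)^{2} = 16$)
$D{\left(u,A \right)} = 16 u$
$D{\left(-5,-6 \right)} - 302893 = 16 \left(-5\right) - 302893 = -80 - 302893 = -302973$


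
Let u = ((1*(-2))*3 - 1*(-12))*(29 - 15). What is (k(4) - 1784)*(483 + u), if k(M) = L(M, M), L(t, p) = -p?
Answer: -1013796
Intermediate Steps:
k(M) = -M
u = 84 (u = (-2*3 + 12)*14 = (-6 + 12)*14 = 6*14 = 84)
(k(4) - 1784)*(483 + u) = (-1*4 - 1784)*(483 + 84) = (-4 - 1784)*567 = -1788*567 = -1013796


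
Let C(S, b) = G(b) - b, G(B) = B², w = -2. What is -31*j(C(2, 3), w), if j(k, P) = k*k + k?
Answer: -1302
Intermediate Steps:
C(S, b) = b² - b
j(k, P) = k + k² (j(k, P) = k² + k = k + k²)
-31*j(C(2, 3), w) = -31*3*(-1 + 3)*(1 + 3*(-1 + 3)) = -31*3*2*(1 + 3*2) = -186*(1 + 6) = -186*7 = -31*42 = -1302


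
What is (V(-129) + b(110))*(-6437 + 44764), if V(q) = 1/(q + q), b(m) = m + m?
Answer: 2175402193/258 ≈ 8.4318e+6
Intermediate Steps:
b(m) = 2*m
V(q) = 1/(2*q)
(V(-129) + b(110))*(-6437 + 44764) = ((½)/(-129) + 2*110)*(-6437 + 44764) = ((½)*(-1/129) + 220)*38327 = (-1/258 + 220)*38327 = (56759/258)*38327 = 2175402193/258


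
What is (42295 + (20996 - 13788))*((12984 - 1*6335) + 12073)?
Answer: 926795166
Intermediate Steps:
(42295 + (20996 - 13788))*((12984 - 1*6335) + 12073) = (42295 + 7208)*((12984 - 6335) + 12073) = 49503*(6649 + 12073) = 49503*18722 = 926795166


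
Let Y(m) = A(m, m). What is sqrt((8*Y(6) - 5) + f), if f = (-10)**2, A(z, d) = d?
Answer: sqrt(143) ≈ 11.958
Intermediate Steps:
Y(m) = m
f = 100
sqrt((8*Y(6) - 5) + f) = sqrt((8*6 - 5) + 100) = sqrt((48 - 5) + 100) = sqrt(43 + 100) = sqrt(143)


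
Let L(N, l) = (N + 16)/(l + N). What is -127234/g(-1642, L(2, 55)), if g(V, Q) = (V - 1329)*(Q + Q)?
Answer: 1208723/17826 ≈ 67.807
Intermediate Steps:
L(N, l) = (16 + N)/(N + l)
g(V, Q) = 2*Q*(-1329 + V) (g(V, Q) = (-1329 + V)*(2*Q) = 2*Q*(-1329 + V))
-127234/g(-1642, L(2, 55)) = -127234*(2 + 55)/(2*(-1329 - 1642)*(16 + 2)) = -127234/(2*(18/57)*(-2971)) = -127234/(2*((1/57)*18)*(-2971)) = -127234/(2*(6/19)*(-2971)) = -127234/(-35652/19) = -127234*(-19/35652) = 1208723/17826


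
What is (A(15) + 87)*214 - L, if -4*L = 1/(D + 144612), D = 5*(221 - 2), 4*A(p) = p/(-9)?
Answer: 3599707625/194276 ≈ 18529.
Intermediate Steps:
A(p) = -p/36 (A(p) = (p/(-9))/4 = (p*(-⅑))/4 = (-p/9)/4 = -p/36)
D = 1095 (D = 5*219 = 1095)
L = -1/582828 (L = -1/(4*(1095 + 144612)) = -¼/145707 = -¼*1/145707 = -1/582828 ≈ -1.7158e-6)
(A(15) + 87)*214 - L = (-1/36*15 + 87)*214 - 1*(-1/582828) = (-5/12 + 87)*214 + 1/582828 = (1039/12)*214 + 1/582828 = 111173/6 + 1/582828 = 3599707625/194276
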